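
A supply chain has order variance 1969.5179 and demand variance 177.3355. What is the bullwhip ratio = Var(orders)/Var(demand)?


BW = 1969.5179 / 177.3355 = 11.1062

11.1062


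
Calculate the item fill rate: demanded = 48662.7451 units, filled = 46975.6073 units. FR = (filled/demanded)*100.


FR = 46975.6073 / 48662.7451 * 100 = 96.5330

96.5330%


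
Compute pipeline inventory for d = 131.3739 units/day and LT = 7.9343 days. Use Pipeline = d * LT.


Pipeline = 131.3739 * 7.9343 = 1042.3599

1042.3599 units


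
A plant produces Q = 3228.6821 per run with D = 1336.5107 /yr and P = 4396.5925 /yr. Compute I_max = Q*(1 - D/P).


D/P = 0.3040
1 - D/P = 0.6960
I_max = 3228.6821 * 0.6960 = 2247.2020

2247.2020 units


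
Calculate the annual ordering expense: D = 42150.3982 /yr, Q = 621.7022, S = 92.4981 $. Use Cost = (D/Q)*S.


Number of orders = D/Q = 67.7984
Cost = 67.7984 * 92.4981 = 6271.2208

6271.2208 $/yr


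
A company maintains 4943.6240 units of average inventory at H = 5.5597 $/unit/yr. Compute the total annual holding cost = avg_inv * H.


Cost = 4943.6240 * 5.5597 = 27485.0664

27485.0664 $/yr


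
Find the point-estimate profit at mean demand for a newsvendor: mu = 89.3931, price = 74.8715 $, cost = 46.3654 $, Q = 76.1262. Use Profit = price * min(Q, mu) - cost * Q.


Sales at mu = min(76.1262, 89.3931) = 76.1262
Revenue = 74.8715 * 76.1262 = 5699.6828
Total cost = 46.3654 * 76.1262 = 3529.6217
Profit = 5699.6828 - 3529.6217 = 2170.0611

2170.0611 $


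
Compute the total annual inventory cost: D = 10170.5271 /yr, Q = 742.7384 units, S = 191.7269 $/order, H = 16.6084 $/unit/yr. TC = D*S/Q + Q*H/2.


Ordering cost = D*S/Q = 2625.3707
Holding cost = Q*H/2 = 6167.8482
TC = 2625.3707 + 6167.8482 = 8793.2189

8793.2189 $/yr


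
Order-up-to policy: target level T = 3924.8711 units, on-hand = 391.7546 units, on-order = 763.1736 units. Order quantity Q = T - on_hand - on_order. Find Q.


Inventory position = OH + OO = 391.7546 + 763.1736 = 1154.9282
Q = 3924.8711 - 1154.9282 = 2769.9429

2769.9429 units


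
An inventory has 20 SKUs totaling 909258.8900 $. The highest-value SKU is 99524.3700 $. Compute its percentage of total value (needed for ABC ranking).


Top item = 99524.3700
Total = 909258.8900
Percentage = 99524.3700 / 909258.8900 * 100 = 10.9457

10.9457%


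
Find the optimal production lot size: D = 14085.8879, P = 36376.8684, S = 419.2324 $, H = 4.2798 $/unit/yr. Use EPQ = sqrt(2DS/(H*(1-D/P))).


1 - D/P = 1 - 0.3872 = 0.6128
H*(1-D/P) = 2.6226
2DS = 11810521.1809
EPQ = sqrt(4503412.4631) = 2122.1245

2122.1245 units


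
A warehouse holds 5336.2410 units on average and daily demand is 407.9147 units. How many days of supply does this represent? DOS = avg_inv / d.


DOS = 5336.2410 / 407.9147 = 13.0818

13.0818 days


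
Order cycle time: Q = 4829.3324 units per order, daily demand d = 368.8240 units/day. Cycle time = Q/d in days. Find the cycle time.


Cycle = 4829.3324 / 368.8240 = 13.0939

13.0939 days


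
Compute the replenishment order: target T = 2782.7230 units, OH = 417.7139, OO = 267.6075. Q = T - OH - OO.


Inventory position = OH + OO = 417.7139 + 267.6075 = 685.3214
Q = 2782.7230 - 685.3214 = 2097.4016

2097.4016 units


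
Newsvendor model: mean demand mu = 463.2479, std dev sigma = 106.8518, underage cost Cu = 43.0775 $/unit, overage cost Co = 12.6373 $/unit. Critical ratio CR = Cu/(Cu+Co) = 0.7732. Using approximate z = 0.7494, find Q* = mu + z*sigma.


CR = Cu/(Cu+Co) = 43.0775/(43.0775+12.6373) = 0.7732
z = 0.7494
Q* = 463.2479 + 0.7494 * 106.8518 = 543.3226

543.3226 units


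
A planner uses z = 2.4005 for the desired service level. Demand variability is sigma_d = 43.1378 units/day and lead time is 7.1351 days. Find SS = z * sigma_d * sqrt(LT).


sqrt(LT) = sqrt(7.1351) = 2.6712
SS = 2.4005 * 43.1378 * 2.6712 = 276.6048

276.6048 units


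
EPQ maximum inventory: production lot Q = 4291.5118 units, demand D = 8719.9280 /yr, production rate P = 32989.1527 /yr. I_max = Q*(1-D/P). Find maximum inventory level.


D/P = 0.2643
1 - D/P = 0.7357
I_max = 4291.5118 * 0.7357 = 3157.1488

3157.1488 units


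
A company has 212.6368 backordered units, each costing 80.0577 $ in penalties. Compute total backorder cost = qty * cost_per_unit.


Total = 212.6368 * 80.0577 = 17023.2131

17023.2131 $


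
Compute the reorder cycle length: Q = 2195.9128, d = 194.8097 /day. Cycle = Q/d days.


Cycle = 2195.9128 / 194.8097 = 11.2721

11.2721 days


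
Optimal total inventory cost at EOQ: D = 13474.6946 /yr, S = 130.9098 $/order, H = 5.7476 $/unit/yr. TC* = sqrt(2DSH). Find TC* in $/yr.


2*D*S*H = 20277183.0602
TC* = sqrt(20277183.0602) = 4503.0193

4503.0193 $/yr


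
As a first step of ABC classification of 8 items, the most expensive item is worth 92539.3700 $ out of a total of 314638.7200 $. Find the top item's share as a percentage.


Top item = 92539.3700
Total = 314638.7200
Percentage = 92539.3700 / 314638.7200 * 100 = 29.4113

29.4113%


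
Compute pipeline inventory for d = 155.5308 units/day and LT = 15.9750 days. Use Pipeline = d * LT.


Pipeline = 155.5308 * 15.9750 = 2484.6045

2484.6045 units


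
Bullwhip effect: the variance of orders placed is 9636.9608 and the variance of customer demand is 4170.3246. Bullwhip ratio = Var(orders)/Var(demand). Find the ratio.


BW = 9636.9608 / 4170.3246 = 2.3108

2.3108


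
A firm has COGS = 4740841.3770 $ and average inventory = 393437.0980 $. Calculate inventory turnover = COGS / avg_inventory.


Turnover = 4740841.3770 / 393437.0980 = 12.0498

12.0498


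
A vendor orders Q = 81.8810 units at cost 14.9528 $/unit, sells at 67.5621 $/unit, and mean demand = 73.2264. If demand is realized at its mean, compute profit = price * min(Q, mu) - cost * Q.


Sales at mu = min(81.8810, 73.2264) = 73.2264
Revenue = 67.5621 * 73.2264 = 4947.3294
Total cost = 14.9528 * 81.8810 = 1224.3502
Profit = 4947.3294 - 1224.3502 = 3722.9791

3722.9791 $


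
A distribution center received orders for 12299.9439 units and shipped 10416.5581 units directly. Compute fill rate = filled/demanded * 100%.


FR = 10416.5581 / 12299.9439 * 100 = 84.6879

84.6879%


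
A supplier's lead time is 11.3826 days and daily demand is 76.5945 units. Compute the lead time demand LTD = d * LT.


LTD = 76.5945 * 11.3826 = 871.8446

871.8446 units


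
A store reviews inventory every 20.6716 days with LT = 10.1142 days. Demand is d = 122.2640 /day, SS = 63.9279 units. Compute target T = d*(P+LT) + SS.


P + LT = 30.7858
d*(P+LT) = 122.2640 * 30.7858 = 3763.9951
T = 3763.9951 + 63.9279 = 3827.9230

3827.9230 units


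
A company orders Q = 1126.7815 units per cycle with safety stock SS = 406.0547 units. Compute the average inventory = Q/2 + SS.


Q/2 = 563.3908
Avg = 563.3908 + 406.0547 = 969.4455

969.4455 units


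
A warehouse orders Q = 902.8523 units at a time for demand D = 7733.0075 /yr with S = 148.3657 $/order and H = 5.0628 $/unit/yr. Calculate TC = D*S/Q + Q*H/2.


Ordering cost = D*S/Q = 1270.7650
Holding cost = Q*H/2 = 2285.4803
TC = 1270.7650 + 2285.4803 = 3556.2453

3556.2453 $/yr


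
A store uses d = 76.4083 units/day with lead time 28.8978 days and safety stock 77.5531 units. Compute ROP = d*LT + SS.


d*LT = 76.4083 * 28.8978 = 2208.0318
ROP = 2208.0318 + 77.5531 = 2285.5849

2285.5849 units


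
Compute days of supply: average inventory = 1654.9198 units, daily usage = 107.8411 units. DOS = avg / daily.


DOS = 1654.9198 / 107.8411 = 15.3459

15.3459 days


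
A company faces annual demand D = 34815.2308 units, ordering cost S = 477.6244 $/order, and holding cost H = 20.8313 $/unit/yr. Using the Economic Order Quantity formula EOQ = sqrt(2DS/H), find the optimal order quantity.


2*D*S = 2 * 34815.2308 * 477.6244 = 33257207.4434
2*D*S/H = 1596501.7759
EOQ = sqrt(1596501.7759) = 1263.5275

1263.5275 units


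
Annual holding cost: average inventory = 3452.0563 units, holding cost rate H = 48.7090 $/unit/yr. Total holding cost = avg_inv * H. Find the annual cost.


Cost = 3452.0563 * 48.7090 = 168146.2103

168146.2103 $/yr


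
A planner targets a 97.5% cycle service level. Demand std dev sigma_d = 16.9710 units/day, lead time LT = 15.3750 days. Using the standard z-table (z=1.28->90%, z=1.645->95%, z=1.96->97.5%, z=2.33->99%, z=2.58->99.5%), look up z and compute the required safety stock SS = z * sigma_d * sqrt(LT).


From the table, SL = 97.5% corresponds to z = 1.96
sqrt(LT) = sqrt(15.3750) = 3.9211
SS = 1.96 * 16.9710 * 3.9211 = 130.4281

130.4281 units


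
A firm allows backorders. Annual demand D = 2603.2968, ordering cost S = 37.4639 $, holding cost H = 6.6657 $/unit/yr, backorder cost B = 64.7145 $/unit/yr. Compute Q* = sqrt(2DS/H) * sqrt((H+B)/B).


sqrt(2DS/H) = 171.0647
sqrt((H+B)/B) = 1.0502
Q* = 171.0647 * 1.0502 = 179.6588

179.6588 units


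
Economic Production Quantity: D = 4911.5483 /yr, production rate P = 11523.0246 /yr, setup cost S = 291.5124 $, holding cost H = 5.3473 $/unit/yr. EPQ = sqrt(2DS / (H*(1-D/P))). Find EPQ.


1 - D/P = 1 - 0.4262 = 0.5738
H*(1-D/P) = 3.0681
2DS = 2863554.4653
EPQ = sqrt(933337.9857) = 966.0942

966.0942 units


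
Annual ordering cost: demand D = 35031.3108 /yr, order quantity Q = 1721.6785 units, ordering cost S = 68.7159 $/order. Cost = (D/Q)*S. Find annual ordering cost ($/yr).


Number of orders = D/Q = 20.3472
Cost = 20.3472 * 68.7159 = 1398.1751

1398.1751 $/yr


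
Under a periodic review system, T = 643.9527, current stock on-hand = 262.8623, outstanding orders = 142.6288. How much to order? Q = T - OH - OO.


Inventory position = OH + OO = 262.8623 + 142.6288 = 405.4911
Q = 643.9527 - 405.4911 = 238.4616

238.4616 units


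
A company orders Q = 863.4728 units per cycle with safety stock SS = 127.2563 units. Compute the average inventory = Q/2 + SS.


Q/2 = 431.7364
Avg = 431.7364 + 127.2563 = 558.9927

558.9927 units


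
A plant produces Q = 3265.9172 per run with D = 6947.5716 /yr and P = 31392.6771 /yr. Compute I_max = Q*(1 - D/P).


D/P = 0.2213
1 - D/P = 0.7787
I_max = 3265.9172 * 0.7787 = 2543.1310

2543.1310 units


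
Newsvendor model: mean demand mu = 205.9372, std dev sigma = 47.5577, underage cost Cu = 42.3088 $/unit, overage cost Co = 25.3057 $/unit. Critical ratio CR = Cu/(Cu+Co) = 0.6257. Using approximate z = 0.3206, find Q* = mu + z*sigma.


CR = Cu/(Cu+Co) = 42.3088/(42.3088+25.3057) = 0.6257
z = 0.3206
Q* = 205.9372 + 0.3206 * 47.5577 = 221.1842

221.1842 units


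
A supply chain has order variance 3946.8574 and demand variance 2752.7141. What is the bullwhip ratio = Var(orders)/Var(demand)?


BW = 3946.8574 / 2752.7141 = 1.4338

1.4338


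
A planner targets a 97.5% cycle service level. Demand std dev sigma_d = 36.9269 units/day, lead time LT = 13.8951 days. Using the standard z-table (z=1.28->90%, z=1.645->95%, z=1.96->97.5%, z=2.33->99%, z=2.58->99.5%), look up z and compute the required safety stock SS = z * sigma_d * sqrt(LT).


From the table, SL = 97.5% corresponds to z = 1.96
sqrt(LT) = sqrt(13.8951) = 3.7276
SS = 1.96 * 36.9269 * 3.7276 = 269.7924

269.7924 units


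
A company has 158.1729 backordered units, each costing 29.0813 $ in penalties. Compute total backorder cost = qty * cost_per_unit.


Total = 158.1729 * 29.0813 = 4599.8736

4599.8736 $


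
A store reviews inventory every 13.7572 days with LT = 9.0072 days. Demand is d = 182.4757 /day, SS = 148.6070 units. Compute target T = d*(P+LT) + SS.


P + LT = 22.7644
d*(P+LT) = 182.4757 * 22.7644 = 4153.9498
T = 4153.9498 + 148.6070 = 4302.5568

4302.5568 units


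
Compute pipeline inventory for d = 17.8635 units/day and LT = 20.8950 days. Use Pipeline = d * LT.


Pipeline = 17.8635 * 20.8950 = 373.2578

373.2578 units


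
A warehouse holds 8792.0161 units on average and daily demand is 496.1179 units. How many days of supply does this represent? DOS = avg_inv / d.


DOS = 8792.0161 / 496.1179 = 17.7216

17.7216 days


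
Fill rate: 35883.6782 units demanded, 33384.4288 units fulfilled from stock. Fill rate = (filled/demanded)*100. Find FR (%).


FR = 33384.4288 / 35883.6782 * 100 = 93.0351

93.0351%


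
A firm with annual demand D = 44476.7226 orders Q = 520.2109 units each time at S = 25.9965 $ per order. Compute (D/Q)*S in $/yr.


Number of orders = D/Q = 85.4975
Cost = 85.4975 * 25.9965 = 2222.6353

2222.6353 $/yr


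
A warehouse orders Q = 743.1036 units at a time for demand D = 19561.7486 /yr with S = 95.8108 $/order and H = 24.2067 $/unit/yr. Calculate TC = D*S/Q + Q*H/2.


Ordering cost = D*S/Q = 2522.1608
Holding cost = Q*H/2 = 8994.0430
TC = 2522.1608 + 8994.0430 = 11516.2038

11516.2038 $/yr


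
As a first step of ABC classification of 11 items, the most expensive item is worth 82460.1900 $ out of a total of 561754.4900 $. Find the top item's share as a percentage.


Top item = 82460.1900
Total = 561754.4900
Percentage = 82460.1900 / 561754.4900 * 100 = 14.6790

14.6790%


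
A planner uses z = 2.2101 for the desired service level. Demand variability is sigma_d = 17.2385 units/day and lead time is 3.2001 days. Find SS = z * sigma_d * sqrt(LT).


sqrt(LT) = sqrt(3.2001) = 1.7889
SS = 2.2101 * 17.2385 * 1.7889 = 68.1543

68.1543 units


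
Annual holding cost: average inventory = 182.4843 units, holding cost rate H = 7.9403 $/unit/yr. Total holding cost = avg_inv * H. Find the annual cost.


Cost = 182.4843 * 7.9403 = 1448.9801

1448.9801 $/yr


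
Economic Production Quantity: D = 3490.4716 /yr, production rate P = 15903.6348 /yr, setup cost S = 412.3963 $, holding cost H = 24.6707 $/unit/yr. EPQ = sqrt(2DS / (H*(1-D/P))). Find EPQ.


1 - D/P = 1 - 0.2195 = 0.7805
H*(1-D/P) = 19.2561
2DS = 2878915.1462
EPQ = sqrt(149506.9292) = 386.6613

386.6613 units


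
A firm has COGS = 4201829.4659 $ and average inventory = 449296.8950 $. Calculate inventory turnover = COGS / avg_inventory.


Turnover = 4201829.4659 / 449296.8950 = 9.3520

9.3520


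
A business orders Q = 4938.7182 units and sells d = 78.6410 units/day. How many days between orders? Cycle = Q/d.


Cycle = 4938.7182 / 78.6410 = 62.8008

62.8008 days


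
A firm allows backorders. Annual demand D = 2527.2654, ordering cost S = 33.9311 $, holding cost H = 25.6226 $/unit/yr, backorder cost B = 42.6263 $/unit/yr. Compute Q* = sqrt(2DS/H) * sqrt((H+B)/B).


sqrt(2DS/H) = 81.8140
sqrt((H+B)/B) = 1.2653
Q* = 81.8140 * 1.2653 = 103.5230

103.5230 units


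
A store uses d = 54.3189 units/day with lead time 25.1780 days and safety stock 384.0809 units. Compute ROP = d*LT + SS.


d*LT = 54.3189 * 25.1780 = 1367.6413
ROP = 1367.6413 + 384.0809 = 1751.7222

1751.7222 units


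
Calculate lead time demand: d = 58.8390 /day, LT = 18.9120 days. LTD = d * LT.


LTD = 58.8390 * 18.9120 = 1112.7632

1112.7632 units


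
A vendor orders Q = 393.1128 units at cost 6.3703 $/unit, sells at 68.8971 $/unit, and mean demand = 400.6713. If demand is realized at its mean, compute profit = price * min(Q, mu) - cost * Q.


Sales at mu = min(393.1128, 400.6713) = 393.1128
Revenue = 68.8971 * 393.1128 = 27084.3319
Total cost = 6.3703 * 393.1128 = 2504.2465
Profit = 27084.3319 - 2504.2465 = 24580.0854

24580.0854 $


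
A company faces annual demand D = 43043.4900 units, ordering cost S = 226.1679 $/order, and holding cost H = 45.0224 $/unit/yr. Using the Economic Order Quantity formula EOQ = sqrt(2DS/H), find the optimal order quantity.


2*D*S = 2 * 43043.4900 * 226.1679 = 19470111.4839
2*D*S/H = 432453.8782
EOQ = sqrt(432453.8782) = 657.6123

657.6123 units


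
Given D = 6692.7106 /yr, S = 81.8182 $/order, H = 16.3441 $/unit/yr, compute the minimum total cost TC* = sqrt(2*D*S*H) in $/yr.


2*D*S*H = 17899585.4660
TC* = sqrt(17899585.4660) = 4230.7902

4230.7902 $/yr


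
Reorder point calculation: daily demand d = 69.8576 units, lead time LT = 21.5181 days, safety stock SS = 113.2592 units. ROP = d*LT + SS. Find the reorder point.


d*LT = 69.8576 * 21.5181 = 1503.2028
ROP = 1503.2028 + 113.2592 = 1616.4620

1616.4620 units


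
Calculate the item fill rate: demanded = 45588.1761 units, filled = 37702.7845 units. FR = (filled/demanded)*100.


FR = 37702.7845 / 45588.1761 * 100 = 82.7030

82.7030%


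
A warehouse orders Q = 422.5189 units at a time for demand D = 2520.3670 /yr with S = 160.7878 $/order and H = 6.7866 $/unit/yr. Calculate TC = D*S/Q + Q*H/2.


Ordering cost = D*S/Q = 959.1151
Holding cost = Q*H/2 = 1433.7334
TC = 959.1151 + 1433.7334 = 2392.8485

2392.8485 $/yr


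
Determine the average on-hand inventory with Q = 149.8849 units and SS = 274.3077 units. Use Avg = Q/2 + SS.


Q/2 = 74.9424
Avg = 74.9424 + 274.3077 = 349.2502

349.2502 units


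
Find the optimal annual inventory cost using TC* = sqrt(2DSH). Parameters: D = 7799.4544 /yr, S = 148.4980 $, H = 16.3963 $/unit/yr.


2*D*S*H = 37980500.1423
TC* = sqrt(37980500.1423) = 6162.8322

6162.8322 $/yr


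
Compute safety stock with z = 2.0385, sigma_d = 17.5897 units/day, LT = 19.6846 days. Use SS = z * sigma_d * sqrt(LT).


sqrt(LT) = sqrt(19.6846) = 4.4367
SS = 2.0385 * 17.5897 * 4.4367 = 159.0862

159.0862 units


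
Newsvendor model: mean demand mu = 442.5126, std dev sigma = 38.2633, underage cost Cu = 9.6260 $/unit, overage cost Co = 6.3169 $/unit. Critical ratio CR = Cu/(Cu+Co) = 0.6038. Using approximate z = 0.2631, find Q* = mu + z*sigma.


CR = Cu/(Cu+Co) = 9.6260/(9.6260+6.3169) = 0.6038
z = 0.2631
Q* = 442.5126 + 0.2631 * 38.2633 = 452.5797

452.5797 units


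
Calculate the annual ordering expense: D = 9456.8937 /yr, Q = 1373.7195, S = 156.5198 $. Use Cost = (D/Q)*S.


Number of orders = D/Q = 6.8842
Cost = 6.8842 * 156.5198 = 1077.5061

1077.5061 $/yr


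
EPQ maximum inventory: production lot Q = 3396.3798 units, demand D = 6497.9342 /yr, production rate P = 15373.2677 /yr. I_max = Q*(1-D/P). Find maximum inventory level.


D/P = 0.4227
1 - D/P = 0.5773
I_max = 3396.3798 * 0.5773 = 1960.8065

1960.8065 units


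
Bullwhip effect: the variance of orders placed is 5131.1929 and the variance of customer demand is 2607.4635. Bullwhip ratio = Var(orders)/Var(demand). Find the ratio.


BW = 5131.1929 / 2607.4635 = 1.9679

1.9679


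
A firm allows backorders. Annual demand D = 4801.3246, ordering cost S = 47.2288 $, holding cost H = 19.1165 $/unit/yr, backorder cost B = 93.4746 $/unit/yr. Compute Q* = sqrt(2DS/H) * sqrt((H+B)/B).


sqrt(2DS/H) = 154.0263
sqrt((H+B)/B) = 1.0975
Q* = 154.0263 * 1.0975 = 169.0441

169.0441 units


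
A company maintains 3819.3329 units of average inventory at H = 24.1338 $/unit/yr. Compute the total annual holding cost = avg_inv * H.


Cost = 3819.3329 * 24.1338 = 92175.0163

92175.0163 $/yr


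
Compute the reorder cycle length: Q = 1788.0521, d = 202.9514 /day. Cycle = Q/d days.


Cycle = 1788.0521 / 202.9514 = 8.8102

8.8102 days


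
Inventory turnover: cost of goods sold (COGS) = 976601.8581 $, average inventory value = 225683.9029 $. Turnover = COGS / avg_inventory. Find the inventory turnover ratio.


Turnover = 976601.8581 / 225683.9029 = 4.3273

4.3273


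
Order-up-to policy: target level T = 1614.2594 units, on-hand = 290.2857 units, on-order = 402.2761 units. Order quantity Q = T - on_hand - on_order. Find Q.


Inventory position = OH + OO = 290.2857 + 402.2761 = 692.5618
Q = 1614.2594 - 692.5618 = 921.6976

921.6976 units


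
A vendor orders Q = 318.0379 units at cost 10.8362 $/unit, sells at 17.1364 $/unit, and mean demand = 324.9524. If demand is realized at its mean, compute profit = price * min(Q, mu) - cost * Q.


Sales at mu = min(318.0379, 324.9524) = 318.0379
Revenue = 17.1364 * 318.0379 = 5450.0247
Total cost = 10.8362 * 318.0379 = 3446.3223
Profit = 5450.0247 - 3446.3223 = 2003.7024

2003.7024 $


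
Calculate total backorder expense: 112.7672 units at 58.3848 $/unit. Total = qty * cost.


Total = 112.7672 * 58.3848 = 6583.8904

6583.8904 $


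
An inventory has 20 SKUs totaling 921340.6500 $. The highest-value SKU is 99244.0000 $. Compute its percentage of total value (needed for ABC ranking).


Top item = 99244.0000
Total = 921340.6500
Percentage = 99244.0000 / 921340.6500 * 100 = 10.7717

10.7717%


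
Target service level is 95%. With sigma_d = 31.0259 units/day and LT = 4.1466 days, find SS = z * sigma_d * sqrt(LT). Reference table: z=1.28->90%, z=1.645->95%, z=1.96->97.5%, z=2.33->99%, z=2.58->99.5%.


From the table, SL = 95% corresponds to z = 1.645
sqrt(LT) = sqrt(4.1466) = 2.0363
SS = 1.645 * 31.0259 * 2.0363 = 103.9289

103.9289 units


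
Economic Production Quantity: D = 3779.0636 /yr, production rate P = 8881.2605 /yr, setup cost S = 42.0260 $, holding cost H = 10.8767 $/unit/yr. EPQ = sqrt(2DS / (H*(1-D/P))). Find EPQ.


1 - D/P = 1 - 0.4255 = 0.5745
H*(1-D/P) = 6.2486
2DS = 317637.8537
EPQ = sqrt(50833.7908) = 225.4635

225.4635 units


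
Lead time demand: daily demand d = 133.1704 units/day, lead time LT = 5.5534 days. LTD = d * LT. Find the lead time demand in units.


LTD = 133.1704 * 5.5534 = 739.5485

739.5485 units


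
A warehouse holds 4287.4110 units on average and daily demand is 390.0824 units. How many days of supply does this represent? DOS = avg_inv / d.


DOS = 4287.4110 / 390.0824 = 10.9910

10.9910 days


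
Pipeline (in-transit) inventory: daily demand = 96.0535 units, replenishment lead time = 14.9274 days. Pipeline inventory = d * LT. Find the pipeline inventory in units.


Pipeline = 96.0535 * 14.9274 = 1433.8290

1433.8290 units


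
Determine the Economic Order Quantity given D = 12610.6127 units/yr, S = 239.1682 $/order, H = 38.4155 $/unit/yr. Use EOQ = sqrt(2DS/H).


2*D*S = 2 * 12610.6127 * 239.1682 = 6032115.0807
2*D*S/H = 157022.9486
EOQ = sqrt(157022.9486) = 396.2612

396.2612 units


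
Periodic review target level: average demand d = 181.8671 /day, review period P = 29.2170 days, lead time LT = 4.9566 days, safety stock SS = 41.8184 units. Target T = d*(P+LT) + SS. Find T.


P + LT = 34.1736
d*(P+LT) = 181.8671 * 34.1736 = 6215.0535
T = 6215.0535 + 41.8184 = 6256.8719

6256.8719 units


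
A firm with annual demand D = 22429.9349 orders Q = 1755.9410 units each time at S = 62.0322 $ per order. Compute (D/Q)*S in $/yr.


Number of orders = D/Q = 12.7737
Cost = 12.7737 * 62.0322 = 792.3832

792.3832 $/yr


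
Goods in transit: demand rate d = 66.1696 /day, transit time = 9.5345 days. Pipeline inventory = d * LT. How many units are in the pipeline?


Pipeline = 66.1696 * 9.5345 = 630.8941

630.8941 units


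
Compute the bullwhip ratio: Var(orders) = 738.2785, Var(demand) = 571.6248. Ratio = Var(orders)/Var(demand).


BW = 738.2785 / 571.6248 = 1.2915

1.2915


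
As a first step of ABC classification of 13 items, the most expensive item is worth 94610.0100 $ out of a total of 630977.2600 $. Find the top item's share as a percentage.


Top item = 94610.0100
Total = 630977.2600
Percentage = 94610.0100 / 630977.2600 * 100 = 14.9942

14.9942%


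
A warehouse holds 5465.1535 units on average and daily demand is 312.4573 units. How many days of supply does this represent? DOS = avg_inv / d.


DOS = 5465.1535 / 312.4573 = 17.4909

17.4909 days


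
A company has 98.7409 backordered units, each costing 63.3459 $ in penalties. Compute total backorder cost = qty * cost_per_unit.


Total = 98.7409 * 63.3459 = 6254.8312

6254.8312 $


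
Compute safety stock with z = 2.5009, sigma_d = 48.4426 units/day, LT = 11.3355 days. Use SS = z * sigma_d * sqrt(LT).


sqrt(LT) = sqrt(11.3355) = 3.3668
SS = 2.5009 * 48.4426 * 3.3668 = 407.8910

407.8910 units


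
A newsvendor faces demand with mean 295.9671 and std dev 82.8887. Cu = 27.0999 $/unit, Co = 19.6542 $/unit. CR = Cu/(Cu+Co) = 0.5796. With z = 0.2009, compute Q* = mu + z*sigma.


CR = Cu/(Cu+Co) = 27.0999/(27.0999+19.6542) = 0.5796
z = 0.2009
Q* = 295.9671 + 0.2009 * 82.8887 = 312.6194

312.6194 units


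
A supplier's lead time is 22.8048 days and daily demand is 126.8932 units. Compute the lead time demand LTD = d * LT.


LTD = 126.8932 * 22.8048 = 2893.7740

2893.7740 units


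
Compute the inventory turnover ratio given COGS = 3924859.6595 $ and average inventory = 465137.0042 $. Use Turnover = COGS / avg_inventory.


Turnover = 3924859.6595 / 465137.0042 = 8.4381

8.4381


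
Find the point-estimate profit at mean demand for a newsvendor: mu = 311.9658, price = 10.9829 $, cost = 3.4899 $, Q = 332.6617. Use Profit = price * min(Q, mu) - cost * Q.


Sales at mu = min(332.6617, 311.9658) = 311.9658
Revenue = 10.9829 * 311.9658 = 3426.2892
Total cost = 3.4899 * 332.6617 = 1160.9561
Profit = 3426.2892 - 1160.9561 = 2265.3331

2265.3331 $


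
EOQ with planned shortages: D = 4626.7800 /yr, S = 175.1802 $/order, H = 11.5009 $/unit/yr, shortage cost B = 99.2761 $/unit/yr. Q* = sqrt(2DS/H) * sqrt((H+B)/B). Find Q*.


sqrt(2DS/H) = 375.4318
sqrt((H+B)/B) = 1.0563
Q* = 375.4318 * 1.0563 = 396.5824

396.5824 units


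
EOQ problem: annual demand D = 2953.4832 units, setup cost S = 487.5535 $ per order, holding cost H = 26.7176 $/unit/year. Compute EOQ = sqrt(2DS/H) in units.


2*D*S = 2 * 2953.4832 * 487.5535 = 2879962.1427
2*D*S/H = 107792.6963
EOQ = sqrt(107792.6963) = 328.3180

328.3180 units


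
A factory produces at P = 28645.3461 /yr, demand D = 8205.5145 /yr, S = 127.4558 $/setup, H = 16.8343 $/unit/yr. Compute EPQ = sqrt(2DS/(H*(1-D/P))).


1 - D/P = 1 - 0.2865 = 0.7135
H*(1-D/P) = 12.0121
2DS = 2091680.8300
EPQ = sqrt(174131.4090) = 417.2906

417.2906 units


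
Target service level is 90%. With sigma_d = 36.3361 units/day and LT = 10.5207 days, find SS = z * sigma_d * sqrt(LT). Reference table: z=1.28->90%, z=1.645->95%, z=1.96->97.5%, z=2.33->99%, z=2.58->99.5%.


From the table, SL = 90% corresponds to z = 1.28
sqrt(LT) = sqrt(10.5207) = 3.2436
SS = 1.28 * 36.3361 * 3.2436 = 150.8588

150.8588 units


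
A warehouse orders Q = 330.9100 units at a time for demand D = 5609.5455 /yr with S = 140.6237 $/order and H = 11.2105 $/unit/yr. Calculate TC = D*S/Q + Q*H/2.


Ordering cost = D*S/Q = 2383.8356
Holding cost = Q*H/2 = 1854.8333
TC = 2383.8356 + 1854.8333 = 4238.6689

4238.6689 $/yr


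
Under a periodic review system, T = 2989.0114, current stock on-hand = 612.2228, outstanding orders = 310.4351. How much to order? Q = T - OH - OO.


Inventory position = OH + OO = 612.2228 + 310.4351 = 922.6579
Q = 2989.0114 - 922.6579 = 2066.3535

2066.3535 units


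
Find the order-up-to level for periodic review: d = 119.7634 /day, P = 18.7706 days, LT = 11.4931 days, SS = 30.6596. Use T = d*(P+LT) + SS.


P + LT = 30.2637
d*(P+LT) = 119.7634 * 30.2637 = 3624.4836
T = 3624.4836 + 30.6596 = 3655.1432

3655.1432 units


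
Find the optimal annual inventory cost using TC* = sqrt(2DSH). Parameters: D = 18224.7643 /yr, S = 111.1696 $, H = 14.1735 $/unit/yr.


2*D*S*H = 57432149.0009
TC* = sqrt(57432149.0009) = 7578.4002

7578.4002 $/yr


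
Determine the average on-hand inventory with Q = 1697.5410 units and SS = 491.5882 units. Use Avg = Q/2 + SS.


Q/2 = 848.7705
Avg = 848.7705 + 491.5882 = 1340.3587

1340.3587 units


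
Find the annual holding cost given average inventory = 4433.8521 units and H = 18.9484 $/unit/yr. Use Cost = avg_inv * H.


Cost = 4433.8521 * 18.9484 = 84014.4031

84014.4031 $/yr


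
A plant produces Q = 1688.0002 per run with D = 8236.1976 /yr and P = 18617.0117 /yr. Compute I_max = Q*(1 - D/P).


D/P = 0.4424
1 - D/P = 0.5576
I_max = 1688.0002 * 0.5576 = 941.2260

941.2260 units


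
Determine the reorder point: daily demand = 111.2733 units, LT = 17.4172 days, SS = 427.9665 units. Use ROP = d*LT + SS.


d*LT = 111.2733 * 17.4172 = 1938.0693
ROP = 1938.0693 + 427.9665 = 2366.0358

2366.0358 units


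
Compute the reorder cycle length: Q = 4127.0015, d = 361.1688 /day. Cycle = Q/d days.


Cycle = 4127.0015 / 361.1688 = 11.4268

11.4268 days


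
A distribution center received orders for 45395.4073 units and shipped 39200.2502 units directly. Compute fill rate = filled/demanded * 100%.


FR = 39200.2502 / 45395.4073 * 100 = 86.3529

86.3529%


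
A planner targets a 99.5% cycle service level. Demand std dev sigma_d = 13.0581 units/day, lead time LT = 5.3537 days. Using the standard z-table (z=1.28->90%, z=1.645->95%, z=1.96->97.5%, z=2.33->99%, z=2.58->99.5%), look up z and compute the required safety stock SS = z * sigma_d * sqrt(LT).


From the table, SL = 99.5% corresponds to z = 2.58
sqrt(LT) = sqrt(5.3537) = 2.3138
SS = 2.58 * 13.0581 * 2.3138 = 77.9519

77.9519 units


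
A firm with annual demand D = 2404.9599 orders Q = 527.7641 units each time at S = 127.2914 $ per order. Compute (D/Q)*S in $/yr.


Number of orders = D/Q = 4.5569
Cost = 4.5569 * 127.2914 = 580.0522

580.0522 $/yr


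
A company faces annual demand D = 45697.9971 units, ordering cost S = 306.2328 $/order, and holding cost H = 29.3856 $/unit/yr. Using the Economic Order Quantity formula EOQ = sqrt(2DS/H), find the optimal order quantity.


2*D*S = 2 * 45697.9971 * 306.2328 = 27988451.2126
2*D*S/H = 952454.6449
EOQ = sqrt(952454.6449) = 975.9378

975.9378 units


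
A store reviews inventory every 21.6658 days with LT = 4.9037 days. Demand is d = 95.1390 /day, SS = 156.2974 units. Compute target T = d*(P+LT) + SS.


P + LT = 26.5695
d*(P+LT) = 95.1390 * 26.5695 = 2527.7957
T = 2527.7957 + 156.2974 = 2684.0931

2684.0931 units


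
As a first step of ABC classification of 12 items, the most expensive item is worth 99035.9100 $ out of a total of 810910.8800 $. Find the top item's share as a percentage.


Top item = 99035.9100
Total = 810910.8800
Percentage = 99035.9100 / 810910.8800 * 100 = 12.2129

12.2129%


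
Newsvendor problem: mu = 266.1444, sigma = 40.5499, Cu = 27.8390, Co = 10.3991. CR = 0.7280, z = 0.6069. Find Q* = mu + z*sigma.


CR = Cu/(Cu+Co) = 27.8390/(27.8390+10.3991) = 0.7280
z = 0.6069
Q* = 266.1444 + 0.6069 * 40.5499 = 290.7541

290.7541 units


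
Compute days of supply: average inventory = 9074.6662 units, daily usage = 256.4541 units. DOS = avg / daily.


DOS = 9074.6662 / 256.4541 = 35.3851

35.3851 days


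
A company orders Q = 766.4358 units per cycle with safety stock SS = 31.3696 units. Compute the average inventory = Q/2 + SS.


Q/2 = 383.2179
Avg = 383.2179 + 31.3696 = 414.5875

414.5875 units


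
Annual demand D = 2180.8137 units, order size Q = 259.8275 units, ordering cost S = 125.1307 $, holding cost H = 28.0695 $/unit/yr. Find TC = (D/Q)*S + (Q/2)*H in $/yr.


Ordering cost = D*S/Q = 1050.2612
Holding cost = Q*H/2 = 3646.6140
TC = 1050.2612 + 3646.6140 = 4696.8752

4696.8752 $/yr


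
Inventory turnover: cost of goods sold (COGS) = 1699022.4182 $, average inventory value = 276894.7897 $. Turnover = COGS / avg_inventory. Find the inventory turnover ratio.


Turnover = 1699022.4182 / 276894.7897 = 6.1360

6.1360


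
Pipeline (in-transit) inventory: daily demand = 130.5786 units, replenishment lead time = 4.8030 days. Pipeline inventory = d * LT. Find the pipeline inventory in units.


Pipeline = 130.5786 * 4.8030 = 627.1690

627.1690 units


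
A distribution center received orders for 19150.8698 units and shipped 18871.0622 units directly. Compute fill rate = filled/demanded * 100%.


FR = 18871.0622 / 19150.8698 * 100 = 98.5389

98.5389%


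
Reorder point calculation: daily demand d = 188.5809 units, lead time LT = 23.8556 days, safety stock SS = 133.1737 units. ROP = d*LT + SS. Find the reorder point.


d*LT = 188.5809 * 23.8556 = 4498.7105
ROP = 4498.7105 + 133.1737 = 4631.8842

4631.8842 units


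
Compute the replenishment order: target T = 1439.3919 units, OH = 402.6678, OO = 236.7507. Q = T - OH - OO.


Inventory position = OH + OO = 402.6678 + 236.7507 = 639.4185
Q = 1439.3919 - 639.4185 = 799.9734

799.9734 units


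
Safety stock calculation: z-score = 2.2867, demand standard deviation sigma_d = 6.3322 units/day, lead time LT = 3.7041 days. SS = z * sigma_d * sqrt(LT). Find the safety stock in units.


sqrt(LT) = sqrt(3.7041) = 1.9246
SS = 2.2867 * 6.3322 * 1.9246 = 27.8680

27.8680 units


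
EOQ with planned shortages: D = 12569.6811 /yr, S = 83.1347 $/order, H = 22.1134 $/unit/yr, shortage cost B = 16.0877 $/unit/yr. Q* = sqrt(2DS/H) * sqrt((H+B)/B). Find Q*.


sqrt(2DS/H) = 307.4260
sqrt((H+B)/B) = 1.5410
Q* = 307.4260 * 1.5410 = 473.7307

473.7307 units


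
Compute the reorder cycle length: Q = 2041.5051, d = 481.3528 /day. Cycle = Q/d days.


Cycle = 2041.5051 / 481.3528 = 4.2412

4.2412 days


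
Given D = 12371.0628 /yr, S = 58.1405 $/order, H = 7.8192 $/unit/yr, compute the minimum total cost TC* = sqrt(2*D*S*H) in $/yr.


2*D*S*H = 11248072.0923
TC* = sqrt(11248072.0923) = 3353.8146

3353.8146 $/yr


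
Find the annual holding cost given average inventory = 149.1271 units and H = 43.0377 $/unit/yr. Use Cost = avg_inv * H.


Cost = 149.1271 * 43.0377 = 6418.0874

6418.0874 $/yr


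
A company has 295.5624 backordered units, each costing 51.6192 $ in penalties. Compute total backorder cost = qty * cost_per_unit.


Total = 295.5624 * 51.6192 = 15256.6946

15256.6946 $


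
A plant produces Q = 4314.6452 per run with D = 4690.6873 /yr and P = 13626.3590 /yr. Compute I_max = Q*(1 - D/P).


D/P = 0.3442
1 - D/P = 0.6558
I_max = 4314.6452 * 0.6558 = 2829.3877

2829.3877 units


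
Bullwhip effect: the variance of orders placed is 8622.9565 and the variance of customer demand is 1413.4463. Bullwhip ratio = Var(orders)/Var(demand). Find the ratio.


BW = 8622.9565 / 1413.4463 = 6.1007

6.1007


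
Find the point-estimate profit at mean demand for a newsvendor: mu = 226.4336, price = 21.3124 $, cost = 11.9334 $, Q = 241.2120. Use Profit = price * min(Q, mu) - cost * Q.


Sales at mu = min(241.2120, 226.4336) = 226.4336
Revenue = 21.3124 * 226.4336 = 4825.8435
Total cost = 11.9334 * 241.2120 = 2878.4793
Profit = 4825.8435 - 2878.4793 = 1947.3642

1947.3642 $


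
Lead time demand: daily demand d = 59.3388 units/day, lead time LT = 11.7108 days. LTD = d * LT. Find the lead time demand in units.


LTD = 59.3388 * 11.7108 = 694.9048

694.9048 units


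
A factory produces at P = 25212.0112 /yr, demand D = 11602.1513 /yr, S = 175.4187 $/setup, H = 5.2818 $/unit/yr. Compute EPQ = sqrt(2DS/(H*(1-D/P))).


1 - D/P = 1 - 0.4602 = 0.5398
H*(1-D/P) = 2.8512
2DS = 4070468.5965
EPQ = sqrt(1427632.0627) = 1194.8356

1194.8356 units


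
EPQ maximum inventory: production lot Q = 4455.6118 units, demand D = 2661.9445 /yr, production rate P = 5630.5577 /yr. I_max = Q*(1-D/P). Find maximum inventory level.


D/P = 0.4728
1 - D/P = 0.5272
I_max = 4455.6118 * 0.5272 = 2349.1435

2349.1435 units


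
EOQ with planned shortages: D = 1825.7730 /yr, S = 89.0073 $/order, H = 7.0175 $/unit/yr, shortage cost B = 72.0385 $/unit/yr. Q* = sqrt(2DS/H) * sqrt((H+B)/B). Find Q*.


sqrt(2DS/H) = 215.2088
sqrt((H+B)/B) = 1.0476
Q* = 215.2088 * 1.0476 = 225.4473

225.4473 units


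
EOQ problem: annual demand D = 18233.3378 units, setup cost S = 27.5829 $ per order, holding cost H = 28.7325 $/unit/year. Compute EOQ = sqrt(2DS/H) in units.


2*D*S = 2 * 18233.3378 * 27.5829 = 1005856.6664
2*D*S/H = 35007.6278
EOQ = sqrt(35007.6278) = 187.1033

187.1033 units


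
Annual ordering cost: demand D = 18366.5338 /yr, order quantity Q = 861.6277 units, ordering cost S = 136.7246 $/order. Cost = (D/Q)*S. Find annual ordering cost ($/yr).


Number of orders = D/Q = 21.3161
Cost = 21.3161 * 136.7246 = 2914.4339

2914.4339 $/yr


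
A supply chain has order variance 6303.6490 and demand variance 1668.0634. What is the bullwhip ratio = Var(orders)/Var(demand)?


BW = 6303.6490 / 1668.0634 = 3.7790

3.7790


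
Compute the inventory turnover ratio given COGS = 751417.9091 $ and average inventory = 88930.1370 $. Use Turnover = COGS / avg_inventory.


Turnover = 751417.9091 / 88930.1370 = 8.4495

8.4495


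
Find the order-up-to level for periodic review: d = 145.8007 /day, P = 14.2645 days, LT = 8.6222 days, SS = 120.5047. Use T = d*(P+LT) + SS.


P + LT = 22.8867
d*(P+LT) = 145.8007 * 22.8867 = 3336.8969
T = 3336.8969 + 120.5047 = 3457.4016

3457.4016 units


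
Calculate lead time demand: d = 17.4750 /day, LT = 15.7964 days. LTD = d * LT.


LTD = 17.4750 * 15.7964 = 276.0421

276.0421 units


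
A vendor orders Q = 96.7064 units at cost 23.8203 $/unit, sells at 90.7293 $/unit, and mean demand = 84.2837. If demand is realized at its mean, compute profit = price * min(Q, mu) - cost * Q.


Sales at mu = min(96.7064, 84.2837) = 84.2837
Revenue = 90.7293 * 84.2837 = 7647.0011
Total cost = 23.8203 * 96.7064 = 2303.5755
Profit = 7647.0011 - 2303.5755 = 5343.4256

5343.4256 $


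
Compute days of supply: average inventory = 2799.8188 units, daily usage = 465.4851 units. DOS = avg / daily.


DOS = 2799.8188 / 465.4851 = 6.0148

6.0148 days


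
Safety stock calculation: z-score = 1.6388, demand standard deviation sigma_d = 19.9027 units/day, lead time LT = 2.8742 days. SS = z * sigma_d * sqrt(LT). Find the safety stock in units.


sqrt(LT) = sqrt(2.8742) = 1.6953
SS = 1.6388 * 19.9027 * 1.6953 = 55.2963

55.2963 units


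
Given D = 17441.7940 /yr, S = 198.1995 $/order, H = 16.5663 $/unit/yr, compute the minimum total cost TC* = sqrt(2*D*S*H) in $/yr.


2*D*S*H = 114537902.2599
TC* = sqrt(114537902.2599) = 10702.2382

10702.2382 $/yr


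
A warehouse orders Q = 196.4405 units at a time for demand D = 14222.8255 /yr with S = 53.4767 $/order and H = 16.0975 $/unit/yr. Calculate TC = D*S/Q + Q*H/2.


Ordering cost = D*S/Q = 3871.8583
Holding cost = Q*H/2 = 1581.1005
TC = 3871.8583 + 1581.1005 = 5452.9587

5452.9587 $/yr


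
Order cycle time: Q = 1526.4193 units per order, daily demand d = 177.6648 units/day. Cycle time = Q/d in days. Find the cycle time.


Cycle = 1526.4193 / 177.6648 = 8.5916

8.5916 days


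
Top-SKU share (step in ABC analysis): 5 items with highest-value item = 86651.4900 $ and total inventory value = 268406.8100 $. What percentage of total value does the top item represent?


Top item = 86651.4900
Total = 268406.8100
Percentage = 86651.4900 / 268406.8100 * 100 = 32.2836

32.2836%


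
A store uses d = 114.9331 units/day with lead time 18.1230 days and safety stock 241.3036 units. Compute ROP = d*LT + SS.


d*LT = 114.9331 * 18.1230 = 2082.9326
ROP = 2082.9326 + 241.3036 = 2324.2362

2324.2362 units


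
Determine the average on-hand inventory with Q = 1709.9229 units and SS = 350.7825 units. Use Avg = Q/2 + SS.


Q/2 = 854.9615
Avg = 854.9615 + 350.7825 = 1205.7440

1205.7440 units


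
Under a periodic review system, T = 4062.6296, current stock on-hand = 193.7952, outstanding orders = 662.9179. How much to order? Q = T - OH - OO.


Inventory position = OH + OO = 193.7952 + 662.9179 = 856.7131
Q = 4062.6296 - 856.7131 = 3205.9165

3205.9165 units


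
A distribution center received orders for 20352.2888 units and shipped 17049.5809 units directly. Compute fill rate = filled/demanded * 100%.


FR = 17049.5809 / 20352.2888 * 100 = 83.7723

83.7723%


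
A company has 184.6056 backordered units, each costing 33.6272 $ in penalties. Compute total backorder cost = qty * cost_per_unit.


Total = 184.6056 * 33.6272 = 6207.7694

6207.7694 $


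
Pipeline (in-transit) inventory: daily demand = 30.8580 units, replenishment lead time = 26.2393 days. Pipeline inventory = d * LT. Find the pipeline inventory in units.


Pipeline = 30.8580 * 26.2393 = 809.6923

809.6923 units
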